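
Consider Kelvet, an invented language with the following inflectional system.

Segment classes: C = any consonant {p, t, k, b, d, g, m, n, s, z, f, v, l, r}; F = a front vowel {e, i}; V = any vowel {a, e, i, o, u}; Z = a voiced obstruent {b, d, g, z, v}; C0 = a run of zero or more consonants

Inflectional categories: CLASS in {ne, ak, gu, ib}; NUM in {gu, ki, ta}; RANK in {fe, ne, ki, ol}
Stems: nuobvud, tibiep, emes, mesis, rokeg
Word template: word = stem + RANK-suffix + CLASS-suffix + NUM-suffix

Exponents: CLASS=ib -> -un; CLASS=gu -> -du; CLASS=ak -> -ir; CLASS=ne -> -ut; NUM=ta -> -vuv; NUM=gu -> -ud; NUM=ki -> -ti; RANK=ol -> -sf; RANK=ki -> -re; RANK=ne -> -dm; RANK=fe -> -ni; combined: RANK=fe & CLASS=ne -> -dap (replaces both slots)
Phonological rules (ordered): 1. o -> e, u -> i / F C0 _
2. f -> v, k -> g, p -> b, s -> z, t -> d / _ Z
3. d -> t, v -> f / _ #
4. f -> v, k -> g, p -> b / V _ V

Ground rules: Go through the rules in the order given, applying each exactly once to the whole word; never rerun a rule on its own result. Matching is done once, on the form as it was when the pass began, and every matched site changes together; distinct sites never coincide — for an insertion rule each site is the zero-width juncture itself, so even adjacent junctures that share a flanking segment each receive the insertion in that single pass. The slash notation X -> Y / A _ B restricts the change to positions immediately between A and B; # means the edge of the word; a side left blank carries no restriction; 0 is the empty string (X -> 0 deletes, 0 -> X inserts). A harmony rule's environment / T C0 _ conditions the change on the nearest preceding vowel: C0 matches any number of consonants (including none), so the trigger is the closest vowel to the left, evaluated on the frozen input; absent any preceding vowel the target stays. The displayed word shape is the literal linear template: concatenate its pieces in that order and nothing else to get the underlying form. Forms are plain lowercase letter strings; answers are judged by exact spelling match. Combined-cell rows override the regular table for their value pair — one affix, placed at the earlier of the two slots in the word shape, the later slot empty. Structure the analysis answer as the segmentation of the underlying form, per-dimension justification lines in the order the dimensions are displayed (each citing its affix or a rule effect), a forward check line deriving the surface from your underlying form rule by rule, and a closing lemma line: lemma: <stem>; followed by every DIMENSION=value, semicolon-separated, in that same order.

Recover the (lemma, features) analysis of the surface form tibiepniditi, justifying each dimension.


underlying: tibiep-ni-du-ti
CLASS=gu - signalled by the affix -du
NUM=ki - signalled by the affix -ti
RANK=fe - signalled by the affix -ni
check: tibiepniduti -> tibiepniditi -> tibiepniditi -> tibiepniditi -> tibiepniditi
lemma: tibiep; CLASS=gu; NUM=ki; RANK=fe


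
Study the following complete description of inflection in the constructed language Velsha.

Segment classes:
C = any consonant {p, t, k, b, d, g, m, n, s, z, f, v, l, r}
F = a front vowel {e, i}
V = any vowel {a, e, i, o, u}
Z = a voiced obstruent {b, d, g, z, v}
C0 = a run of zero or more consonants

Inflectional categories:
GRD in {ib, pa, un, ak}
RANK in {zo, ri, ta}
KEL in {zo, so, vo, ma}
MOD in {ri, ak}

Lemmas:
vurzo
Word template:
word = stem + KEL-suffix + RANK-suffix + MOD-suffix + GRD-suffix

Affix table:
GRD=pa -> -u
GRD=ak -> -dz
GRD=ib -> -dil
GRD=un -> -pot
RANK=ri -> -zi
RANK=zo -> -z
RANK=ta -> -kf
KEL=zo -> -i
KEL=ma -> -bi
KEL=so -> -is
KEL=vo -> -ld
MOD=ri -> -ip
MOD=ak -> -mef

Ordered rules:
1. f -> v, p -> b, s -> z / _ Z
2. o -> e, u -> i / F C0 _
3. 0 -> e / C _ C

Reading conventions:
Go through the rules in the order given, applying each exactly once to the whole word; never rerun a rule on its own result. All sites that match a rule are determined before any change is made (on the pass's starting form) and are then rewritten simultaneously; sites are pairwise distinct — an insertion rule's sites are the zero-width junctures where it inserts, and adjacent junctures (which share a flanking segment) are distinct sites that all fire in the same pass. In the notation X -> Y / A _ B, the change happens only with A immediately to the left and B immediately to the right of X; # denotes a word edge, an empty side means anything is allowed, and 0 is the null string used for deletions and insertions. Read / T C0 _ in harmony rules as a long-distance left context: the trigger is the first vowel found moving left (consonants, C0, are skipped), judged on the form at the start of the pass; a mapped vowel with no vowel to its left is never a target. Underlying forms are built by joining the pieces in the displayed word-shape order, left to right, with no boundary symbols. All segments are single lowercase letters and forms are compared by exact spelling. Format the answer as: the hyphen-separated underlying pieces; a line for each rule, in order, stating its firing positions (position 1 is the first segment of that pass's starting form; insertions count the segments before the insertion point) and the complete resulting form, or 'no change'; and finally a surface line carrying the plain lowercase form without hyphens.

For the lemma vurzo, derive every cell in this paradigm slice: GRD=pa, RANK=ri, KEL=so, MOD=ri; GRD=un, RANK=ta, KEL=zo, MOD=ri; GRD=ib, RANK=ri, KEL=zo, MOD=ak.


cell GRD=pa, RANK=ri, KEL=so, MOD=ri:
underlying: vurzo-is-zi-ip-u
1. f -> v, p -> b, s -> z / _ Z: fires at position(s) 7: vurzoizziipu
2. o -> e, u -> i / F C0 _: fires at position(s) 12: vurzoizziipi
3. 0 -> e / C _ C: inserts after position(s) 3, 7: vurezoizeziipi
surface: vurezoizeziipi

cell GRD=un, RANK=ta, KEL=zo, MOD=ri:
underlying: vurzo-i-kf-ip-pot
1. f -> v, p -> b, s -> z / _ Z: no change
2. o -> e, u -> i / F C0 _: fires at position(s) 12: vurzoikfippet
3. 0 -> e / C _ C: inserts after position(s) 3, 7, 10: vurezoikefipepet
surface: vurezoikefipepet

cell GRD=ib, RANK=ri, KEL=zo, MOD=ak:
underlying: vurzo-i-zi-mef-dil
1. f -> v, p -> b, s -> z / _ Z: fires at position(s) 11: vurzoizimevdil
2. o -> e, u -> i / F C0 _: no change
3. 0 -> e / C _ C: inserts after position(s) 3, 11: vurezoizimevedil
surface: vurezoizimevedil


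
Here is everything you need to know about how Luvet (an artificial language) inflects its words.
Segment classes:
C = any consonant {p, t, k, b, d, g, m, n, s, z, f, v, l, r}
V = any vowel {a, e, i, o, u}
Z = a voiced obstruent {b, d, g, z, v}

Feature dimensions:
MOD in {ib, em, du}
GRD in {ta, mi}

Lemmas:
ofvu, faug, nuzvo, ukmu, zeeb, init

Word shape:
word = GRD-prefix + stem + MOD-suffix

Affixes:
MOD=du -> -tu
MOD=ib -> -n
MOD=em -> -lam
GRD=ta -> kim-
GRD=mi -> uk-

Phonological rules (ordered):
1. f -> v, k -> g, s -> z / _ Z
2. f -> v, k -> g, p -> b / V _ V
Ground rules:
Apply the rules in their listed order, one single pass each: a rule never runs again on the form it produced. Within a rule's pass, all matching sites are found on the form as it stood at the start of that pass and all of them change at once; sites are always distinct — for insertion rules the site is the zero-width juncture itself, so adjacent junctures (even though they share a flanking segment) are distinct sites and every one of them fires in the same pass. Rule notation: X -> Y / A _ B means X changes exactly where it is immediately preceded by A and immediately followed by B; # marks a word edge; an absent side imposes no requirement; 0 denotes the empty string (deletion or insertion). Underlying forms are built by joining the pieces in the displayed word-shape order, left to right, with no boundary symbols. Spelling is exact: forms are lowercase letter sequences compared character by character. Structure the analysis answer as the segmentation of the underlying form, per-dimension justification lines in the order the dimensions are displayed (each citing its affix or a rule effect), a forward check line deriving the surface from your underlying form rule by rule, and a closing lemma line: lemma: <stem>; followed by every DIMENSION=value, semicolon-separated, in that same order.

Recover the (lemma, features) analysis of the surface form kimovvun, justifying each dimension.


underlying: kim-ofvu-n
MOD=ib - signalled by the affix -n
GRD=ta - signalled by the affix kim-
check: kimofvun -> kimovvun -> kimovvun
lemma: ofvu; MOD=ib; GRD=ta


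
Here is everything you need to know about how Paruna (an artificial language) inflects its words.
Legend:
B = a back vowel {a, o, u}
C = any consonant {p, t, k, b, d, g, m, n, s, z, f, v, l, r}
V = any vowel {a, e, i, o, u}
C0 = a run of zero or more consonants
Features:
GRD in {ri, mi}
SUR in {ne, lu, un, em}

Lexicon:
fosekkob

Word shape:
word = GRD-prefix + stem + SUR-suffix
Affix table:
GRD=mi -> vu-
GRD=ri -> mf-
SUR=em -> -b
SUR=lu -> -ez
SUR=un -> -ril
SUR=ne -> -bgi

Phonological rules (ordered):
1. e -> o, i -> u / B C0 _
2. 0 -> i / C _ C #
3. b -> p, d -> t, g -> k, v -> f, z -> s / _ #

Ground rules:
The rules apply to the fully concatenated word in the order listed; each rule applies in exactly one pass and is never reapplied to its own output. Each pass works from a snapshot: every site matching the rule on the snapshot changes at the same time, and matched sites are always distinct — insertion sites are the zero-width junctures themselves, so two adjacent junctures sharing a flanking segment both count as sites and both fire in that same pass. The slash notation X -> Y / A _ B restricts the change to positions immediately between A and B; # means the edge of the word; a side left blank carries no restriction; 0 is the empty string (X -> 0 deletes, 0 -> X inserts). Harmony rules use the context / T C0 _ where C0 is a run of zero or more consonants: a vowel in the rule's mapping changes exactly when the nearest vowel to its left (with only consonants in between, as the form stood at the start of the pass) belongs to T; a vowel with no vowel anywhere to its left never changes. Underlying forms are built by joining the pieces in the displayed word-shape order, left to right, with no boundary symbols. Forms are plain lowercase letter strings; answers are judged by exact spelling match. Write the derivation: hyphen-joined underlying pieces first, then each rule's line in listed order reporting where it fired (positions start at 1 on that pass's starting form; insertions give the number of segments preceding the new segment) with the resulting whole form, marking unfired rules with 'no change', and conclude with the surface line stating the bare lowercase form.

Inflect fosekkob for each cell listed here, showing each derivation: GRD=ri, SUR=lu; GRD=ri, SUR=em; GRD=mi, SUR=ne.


cell GRD=ri, SUR=lu:
underlying: mf-fosekkob-ez
1. e -> o, i -> u / B C0 _: fires at position(s) 6, 11: mffosokkoboz
2. 0 -> i / C _ C #: no change
3. b -> p, d -> t, g -> k, v -> f, z -> s / _ #: fires at position(s) 12: mffosokkobos
surface: mffosokkobos

cell GRD=ri, SUR=em:
underlying: mf-fosekkob-b
1. e -> o, i -> u / B C0 _: fires at position(s) 6: mffosokkobb
2. 0 -> i / C _ C #: inserts after position(s) 10: mffosokkobib
3. b -> p, d -> t, g -> k, v -> f, z -> s / _ #: fires at position(s) 12: mffosokkobip
surface: mffosokkobip

cell GRD=mi, SUR=ne:
underlying: vu-fosekkob-bgi
1. e -> o, i -> u / B C0 _: fires at position(s) 6, 13: vufosokkobbgu
2. 0 -> i / C _ C #: no change
3. b -> p, d -> t, g -> k, v -> f, z -> s / _ #: no change
surface: vufosokkobbgu


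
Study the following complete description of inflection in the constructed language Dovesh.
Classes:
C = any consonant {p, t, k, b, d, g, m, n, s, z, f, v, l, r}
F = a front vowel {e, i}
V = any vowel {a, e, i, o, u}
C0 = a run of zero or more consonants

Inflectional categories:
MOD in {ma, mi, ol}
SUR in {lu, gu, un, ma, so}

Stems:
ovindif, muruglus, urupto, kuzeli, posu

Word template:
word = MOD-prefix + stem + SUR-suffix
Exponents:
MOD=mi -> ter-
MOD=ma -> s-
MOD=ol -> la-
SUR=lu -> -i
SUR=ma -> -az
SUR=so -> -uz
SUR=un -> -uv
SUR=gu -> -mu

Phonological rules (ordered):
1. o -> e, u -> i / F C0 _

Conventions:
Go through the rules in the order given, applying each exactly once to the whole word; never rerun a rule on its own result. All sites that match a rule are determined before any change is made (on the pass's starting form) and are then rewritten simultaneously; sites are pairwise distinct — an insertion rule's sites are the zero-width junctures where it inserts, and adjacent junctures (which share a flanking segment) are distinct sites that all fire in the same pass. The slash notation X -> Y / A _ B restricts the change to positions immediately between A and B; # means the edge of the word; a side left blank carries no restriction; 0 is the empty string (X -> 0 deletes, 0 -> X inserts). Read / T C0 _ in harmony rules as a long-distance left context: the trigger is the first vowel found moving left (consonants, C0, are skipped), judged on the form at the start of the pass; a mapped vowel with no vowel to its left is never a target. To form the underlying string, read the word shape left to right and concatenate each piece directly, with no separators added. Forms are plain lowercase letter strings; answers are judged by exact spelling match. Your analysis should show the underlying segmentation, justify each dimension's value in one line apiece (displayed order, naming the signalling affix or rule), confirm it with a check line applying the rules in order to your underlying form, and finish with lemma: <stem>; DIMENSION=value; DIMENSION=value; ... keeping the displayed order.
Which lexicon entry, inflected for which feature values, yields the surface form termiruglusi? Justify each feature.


underlying: ter-muruglus-i
MOD=mi - signalled by the affix ter-
SUR=lu - signalled by the affix -i
check: termuruglusi -> termiruglusi
lemma: muruglus; MOD=mi; SUR=lu


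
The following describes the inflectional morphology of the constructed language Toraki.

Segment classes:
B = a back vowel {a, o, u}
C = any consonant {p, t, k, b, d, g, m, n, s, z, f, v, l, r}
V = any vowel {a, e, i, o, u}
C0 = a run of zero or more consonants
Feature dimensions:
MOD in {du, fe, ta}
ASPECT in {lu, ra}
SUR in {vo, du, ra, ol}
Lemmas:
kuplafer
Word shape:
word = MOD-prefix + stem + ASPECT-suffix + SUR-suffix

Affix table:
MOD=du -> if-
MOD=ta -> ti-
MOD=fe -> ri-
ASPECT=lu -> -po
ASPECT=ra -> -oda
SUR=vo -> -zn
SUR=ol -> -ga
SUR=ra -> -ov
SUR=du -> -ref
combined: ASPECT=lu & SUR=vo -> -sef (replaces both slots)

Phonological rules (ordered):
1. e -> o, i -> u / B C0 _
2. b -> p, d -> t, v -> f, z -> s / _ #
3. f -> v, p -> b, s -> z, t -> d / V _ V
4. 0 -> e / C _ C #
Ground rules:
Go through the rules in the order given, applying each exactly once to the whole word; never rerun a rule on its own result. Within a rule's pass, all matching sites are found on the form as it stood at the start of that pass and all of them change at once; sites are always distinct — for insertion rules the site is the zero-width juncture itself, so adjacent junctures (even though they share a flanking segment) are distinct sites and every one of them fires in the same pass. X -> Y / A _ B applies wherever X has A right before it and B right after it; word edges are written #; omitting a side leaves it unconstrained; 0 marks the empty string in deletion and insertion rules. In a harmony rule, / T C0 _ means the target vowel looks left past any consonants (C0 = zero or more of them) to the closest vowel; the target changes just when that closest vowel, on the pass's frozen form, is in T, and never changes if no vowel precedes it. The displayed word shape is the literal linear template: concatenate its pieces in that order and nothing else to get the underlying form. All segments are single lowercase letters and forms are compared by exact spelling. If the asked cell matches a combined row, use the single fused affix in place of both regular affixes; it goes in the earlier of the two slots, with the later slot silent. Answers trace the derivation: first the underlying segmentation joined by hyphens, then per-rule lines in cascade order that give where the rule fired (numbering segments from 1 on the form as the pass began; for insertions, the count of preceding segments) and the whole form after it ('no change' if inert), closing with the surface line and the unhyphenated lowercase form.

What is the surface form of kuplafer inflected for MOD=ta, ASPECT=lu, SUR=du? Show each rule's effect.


underlying: ti-kuplafer-po-ref
1. e -> o, i -> u / B C0 _: fires at position(s) 9, 14: tikuplaforporof
2. b -> p, d -> t, v -> f, z -> s / _ #: no change
3. f -> v, p -> b, s -> z, t -> d / V _ V: fires at position(s) 8: tikuplavorporof
4. 0 -> e / C _ C #: no change
surface: tikuplavorporof


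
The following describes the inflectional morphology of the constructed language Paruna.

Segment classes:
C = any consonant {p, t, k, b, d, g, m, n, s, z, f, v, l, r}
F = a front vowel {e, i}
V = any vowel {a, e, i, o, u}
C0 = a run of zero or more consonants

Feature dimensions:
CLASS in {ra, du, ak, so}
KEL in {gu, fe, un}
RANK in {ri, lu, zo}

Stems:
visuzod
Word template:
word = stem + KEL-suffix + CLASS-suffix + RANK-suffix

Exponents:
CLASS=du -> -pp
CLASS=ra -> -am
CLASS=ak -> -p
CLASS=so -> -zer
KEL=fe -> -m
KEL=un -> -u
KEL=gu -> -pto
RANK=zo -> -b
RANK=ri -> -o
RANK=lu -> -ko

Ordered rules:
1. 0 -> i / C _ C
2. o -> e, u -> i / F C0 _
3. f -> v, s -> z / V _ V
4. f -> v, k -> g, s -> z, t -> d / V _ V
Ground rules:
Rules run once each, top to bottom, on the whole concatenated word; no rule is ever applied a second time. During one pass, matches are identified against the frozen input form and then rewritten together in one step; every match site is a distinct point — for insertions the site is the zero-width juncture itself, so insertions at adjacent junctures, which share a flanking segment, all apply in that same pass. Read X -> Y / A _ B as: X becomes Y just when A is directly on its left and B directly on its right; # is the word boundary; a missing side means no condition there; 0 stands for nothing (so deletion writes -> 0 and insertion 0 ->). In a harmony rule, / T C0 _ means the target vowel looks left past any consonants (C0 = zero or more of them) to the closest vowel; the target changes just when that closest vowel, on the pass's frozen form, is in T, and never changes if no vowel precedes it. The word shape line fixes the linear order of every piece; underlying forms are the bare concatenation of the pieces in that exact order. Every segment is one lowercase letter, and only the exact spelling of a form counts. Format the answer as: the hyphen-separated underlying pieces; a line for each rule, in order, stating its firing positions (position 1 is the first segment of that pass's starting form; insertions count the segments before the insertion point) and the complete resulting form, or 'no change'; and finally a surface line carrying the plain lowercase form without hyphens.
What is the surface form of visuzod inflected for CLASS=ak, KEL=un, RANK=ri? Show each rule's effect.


underlying: visuzod-u-p-o
1. 0 -> i / C _ C: no change
2. o -> e, u -> i / F C0 _: fires at position(s) 4: visizodupo
3. f -> v, s -> z / V _ V: fires at position(s) 3: vizizodupo
4. f -> v, k -> g, s -> z, t -> d / V _ V: no change
surface: vizizodupo


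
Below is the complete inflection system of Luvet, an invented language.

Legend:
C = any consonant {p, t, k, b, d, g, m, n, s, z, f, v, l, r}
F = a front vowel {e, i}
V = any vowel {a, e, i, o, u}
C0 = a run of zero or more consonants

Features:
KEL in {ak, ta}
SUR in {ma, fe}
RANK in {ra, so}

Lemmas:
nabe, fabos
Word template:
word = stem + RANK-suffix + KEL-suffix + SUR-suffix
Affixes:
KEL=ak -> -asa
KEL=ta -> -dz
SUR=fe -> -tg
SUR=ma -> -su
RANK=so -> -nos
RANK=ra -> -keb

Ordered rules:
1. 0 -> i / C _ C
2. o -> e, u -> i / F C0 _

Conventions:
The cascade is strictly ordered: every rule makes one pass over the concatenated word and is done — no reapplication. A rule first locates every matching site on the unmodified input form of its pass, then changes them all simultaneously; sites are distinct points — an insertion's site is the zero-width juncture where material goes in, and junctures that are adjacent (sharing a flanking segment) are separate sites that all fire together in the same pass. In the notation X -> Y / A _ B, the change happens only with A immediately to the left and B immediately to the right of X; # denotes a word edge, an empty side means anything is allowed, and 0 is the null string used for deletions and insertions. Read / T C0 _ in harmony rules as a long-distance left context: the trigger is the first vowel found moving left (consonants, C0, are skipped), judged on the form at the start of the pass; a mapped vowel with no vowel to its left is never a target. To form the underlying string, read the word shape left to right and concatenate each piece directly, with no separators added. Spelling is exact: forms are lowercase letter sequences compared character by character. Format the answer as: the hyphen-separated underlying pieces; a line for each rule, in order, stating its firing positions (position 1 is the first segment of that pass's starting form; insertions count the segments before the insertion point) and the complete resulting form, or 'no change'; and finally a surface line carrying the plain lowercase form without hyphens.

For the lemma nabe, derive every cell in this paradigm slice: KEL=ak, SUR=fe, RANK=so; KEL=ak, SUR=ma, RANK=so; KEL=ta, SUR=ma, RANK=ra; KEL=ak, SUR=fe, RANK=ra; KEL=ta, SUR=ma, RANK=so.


cell KEL=ak, SUR=fe, RANK=so:
underlying: nabe-nos-asa-tg
1. 0 -> i / C _ C: inserts after position(s) 11: nabenosasatig
2. o -> e, u -> i / F C0 _: fires at position(s) 6: nabenesasatig
surface: nabenesasatig

cell KEL=ak, SUR=ma, RANK=so:
underlying: nabe-nos-asa-su
1. 0 -> i / C _ C: no change
2. o -> e, u -> i / F C0 _: fires at position(s) 6: nabenesasasu
surface: nabenesasasu

cell KEL=ta, SUR=ma, RANK=ra:
underlying: nabe-keb-dz-su
1. 0 -> i / C _ C: inserts after position(s) 7, 8, 9: nabekebidizisu
2. o -> e, u -> i / F C0 _: fires at position(s) 14: nabekebidizisi
surface: nabekebidizisi

cell KEL=ak, SUR=fe, RANK=ra:
underlying: nabe-keb-asa-tg
1. 0 -> i / C _ C: inserts after position(s) 11: nabekebasatig
2. o -> e, u -> i / F C0 _: no change
surface: nabekebasatig

cell KEL=ta, SUR=ma, RANK=so:
underlying: nabe-nos-dz-su
1. 0 -> i / C _ C: inserts after position(s) 7, 8, 9: nabenosidizisu
2. o -> e, u -> i / F C0 _: fires at position(s) 6, 14: nabenesidizisi
surface: nabenesidizisi


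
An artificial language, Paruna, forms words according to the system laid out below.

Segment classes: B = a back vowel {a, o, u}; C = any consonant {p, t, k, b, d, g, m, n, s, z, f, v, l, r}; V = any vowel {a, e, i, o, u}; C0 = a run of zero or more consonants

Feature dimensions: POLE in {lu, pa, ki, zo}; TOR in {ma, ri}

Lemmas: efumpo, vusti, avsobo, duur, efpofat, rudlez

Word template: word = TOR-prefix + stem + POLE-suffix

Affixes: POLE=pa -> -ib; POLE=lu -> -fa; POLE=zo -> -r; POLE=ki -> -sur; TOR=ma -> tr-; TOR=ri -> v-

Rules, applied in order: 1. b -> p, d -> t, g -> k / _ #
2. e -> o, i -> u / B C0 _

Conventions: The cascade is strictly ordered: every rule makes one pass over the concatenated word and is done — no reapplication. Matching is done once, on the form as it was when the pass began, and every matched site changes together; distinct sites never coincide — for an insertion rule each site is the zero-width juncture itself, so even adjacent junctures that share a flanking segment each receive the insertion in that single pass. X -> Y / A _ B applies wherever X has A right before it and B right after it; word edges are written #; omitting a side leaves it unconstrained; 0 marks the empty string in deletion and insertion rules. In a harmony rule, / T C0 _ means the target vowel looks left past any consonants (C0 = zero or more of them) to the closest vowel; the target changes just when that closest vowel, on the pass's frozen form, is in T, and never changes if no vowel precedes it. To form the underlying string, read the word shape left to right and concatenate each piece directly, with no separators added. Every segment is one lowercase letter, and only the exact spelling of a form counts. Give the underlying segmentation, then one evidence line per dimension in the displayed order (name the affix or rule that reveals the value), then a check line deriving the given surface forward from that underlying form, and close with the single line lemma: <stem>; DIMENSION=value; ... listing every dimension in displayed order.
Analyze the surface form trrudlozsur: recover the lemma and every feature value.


underlying: tr-rudlez-sur
POLE=ki - signalled by the affix -sur
TOR=ma - signalled by the affix tr-
check: trrudlezsur -> trrudlezsur -> trrudlozsur
lemma: rudlez; POLE=ki; TOR=ma


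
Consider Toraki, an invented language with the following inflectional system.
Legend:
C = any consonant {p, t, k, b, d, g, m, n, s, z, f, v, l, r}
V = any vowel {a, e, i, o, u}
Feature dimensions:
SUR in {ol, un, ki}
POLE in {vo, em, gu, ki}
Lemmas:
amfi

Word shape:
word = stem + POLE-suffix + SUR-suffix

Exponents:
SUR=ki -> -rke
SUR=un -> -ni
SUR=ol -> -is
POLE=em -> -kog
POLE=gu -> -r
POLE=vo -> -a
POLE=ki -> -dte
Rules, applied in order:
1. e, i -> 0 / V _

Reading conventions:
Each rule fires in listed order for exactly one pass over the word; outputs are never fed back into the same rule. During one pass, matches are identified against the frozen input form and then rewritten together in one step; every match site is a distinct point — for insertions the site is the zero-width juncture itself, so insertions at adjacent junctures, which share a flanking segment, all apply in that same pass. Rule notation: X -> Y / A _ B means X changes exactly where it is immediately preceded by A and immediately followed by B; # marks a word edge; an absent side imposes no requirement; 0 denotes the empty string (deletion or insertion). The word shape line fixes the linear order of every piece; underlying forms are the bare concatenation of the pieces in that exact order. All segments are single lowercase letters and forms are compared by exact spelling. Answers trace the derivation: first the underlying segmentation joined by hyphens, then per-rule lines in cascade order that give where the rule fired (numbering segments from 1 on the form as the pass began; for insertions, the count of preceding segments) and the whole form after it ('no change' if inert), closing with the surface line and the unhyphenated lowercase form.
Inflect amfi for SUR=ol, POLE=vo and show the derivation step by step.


underlying: amfi-a-is
1. e, i -> 0 / V _: fires at position(s) 6: amfias
surface: amfias


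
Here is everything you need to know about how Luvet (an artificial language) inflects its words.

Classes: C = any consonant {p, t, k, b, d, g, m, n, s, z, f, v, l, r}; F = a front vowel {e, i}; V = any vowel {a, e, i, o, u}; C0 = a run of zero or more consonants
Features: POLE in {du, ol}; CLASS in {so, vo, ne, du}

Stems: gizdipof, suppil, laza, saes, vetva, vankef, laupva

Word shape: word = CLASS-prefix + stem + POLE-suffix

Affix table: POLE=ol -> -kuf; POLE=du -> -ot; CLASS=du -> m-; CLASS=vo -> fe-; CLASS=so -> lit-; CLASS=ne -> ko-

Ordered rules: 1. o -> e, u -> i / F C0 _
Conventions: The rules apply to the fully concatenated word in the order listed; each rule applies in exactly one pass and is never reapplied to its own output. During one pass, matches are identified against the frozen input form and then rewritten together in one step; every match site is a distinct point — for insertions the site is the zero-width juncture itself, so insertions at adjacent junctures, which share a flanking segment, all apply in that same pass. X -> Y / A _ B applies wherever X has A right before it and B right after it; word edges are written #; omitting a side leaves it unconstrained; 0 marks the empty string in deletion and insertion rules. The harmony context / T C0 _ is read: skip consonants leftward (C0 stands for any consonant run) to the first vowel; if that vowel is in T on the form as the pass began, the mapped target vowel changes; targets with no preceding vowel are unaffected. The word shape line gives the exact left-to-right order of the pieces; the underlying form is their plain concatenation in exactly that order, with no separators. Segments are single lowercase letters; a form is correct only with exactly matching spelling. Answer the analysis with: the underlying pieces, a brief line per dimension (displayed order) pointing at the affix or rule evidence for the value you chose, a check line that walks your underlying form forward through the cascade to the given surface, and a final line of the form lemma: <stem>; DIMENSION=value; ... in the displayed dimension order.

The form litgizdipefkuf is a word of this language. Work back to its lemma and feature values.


underlying: lit-gizdipof-kuf
POLE=ol - signalled by the affix -kuf
CLASS=so - signalled by the affix lit-
check: litgizdipofkuf -> litgizdipefkuf
lemma: gizdipof; POLE=ol; CLASS=so


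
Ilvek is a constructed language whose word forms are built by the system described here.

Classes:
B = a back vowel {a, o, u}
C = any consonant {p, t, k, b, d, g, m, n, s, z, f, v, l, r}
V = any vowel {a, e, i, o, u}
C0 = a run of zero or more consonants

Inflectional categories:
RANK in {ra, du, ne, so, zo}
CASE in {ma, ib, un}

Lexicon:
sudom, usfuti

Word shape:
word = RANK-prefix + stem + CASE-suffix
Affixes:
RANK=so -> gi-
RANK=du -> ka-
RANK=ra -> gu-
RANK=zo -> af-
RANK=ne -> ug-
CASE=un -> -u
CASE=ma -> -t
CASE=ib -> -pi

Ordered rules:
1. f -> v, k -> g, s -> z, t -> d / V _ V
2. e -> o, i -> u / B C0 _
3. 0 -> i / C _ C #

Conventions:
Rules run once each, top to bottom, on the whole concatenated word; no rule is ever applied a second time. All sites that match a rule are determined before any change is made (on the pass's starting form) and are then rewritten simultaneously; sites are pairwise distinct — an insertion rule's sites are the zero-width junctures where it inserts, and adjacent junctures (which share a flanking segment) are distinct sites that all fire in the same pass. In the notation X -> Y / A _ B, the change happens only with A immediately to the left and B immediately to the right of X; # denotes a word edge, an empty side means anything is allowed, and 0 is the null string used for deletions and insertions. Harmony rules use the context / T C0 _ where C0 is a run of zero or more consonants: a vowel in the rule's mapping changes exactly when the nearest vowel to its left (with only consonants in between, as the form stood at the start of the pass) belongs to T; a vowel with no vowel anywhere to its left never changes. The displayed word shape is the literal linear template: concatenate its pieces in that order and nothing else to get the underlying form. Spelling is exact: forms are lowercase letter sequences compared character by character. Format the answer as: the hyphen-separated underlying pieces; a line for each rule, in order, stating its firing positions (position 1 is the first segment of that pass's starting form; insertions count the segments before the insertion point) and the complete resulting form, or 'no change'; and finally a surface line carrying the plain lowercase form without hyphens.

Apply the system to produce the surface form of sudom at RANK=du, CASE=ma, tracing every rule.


underlying: ka-sudom-t
1. f -> v, k -> g, s -> z, t -> d / V _ V: fires at position(s) 3: kazudomt
2. e -> o, i -> u / B C0 _: no change
3. 0 -> i / C _ C #: inserts after position(s) 7: kazudomit
surface: kazudomit


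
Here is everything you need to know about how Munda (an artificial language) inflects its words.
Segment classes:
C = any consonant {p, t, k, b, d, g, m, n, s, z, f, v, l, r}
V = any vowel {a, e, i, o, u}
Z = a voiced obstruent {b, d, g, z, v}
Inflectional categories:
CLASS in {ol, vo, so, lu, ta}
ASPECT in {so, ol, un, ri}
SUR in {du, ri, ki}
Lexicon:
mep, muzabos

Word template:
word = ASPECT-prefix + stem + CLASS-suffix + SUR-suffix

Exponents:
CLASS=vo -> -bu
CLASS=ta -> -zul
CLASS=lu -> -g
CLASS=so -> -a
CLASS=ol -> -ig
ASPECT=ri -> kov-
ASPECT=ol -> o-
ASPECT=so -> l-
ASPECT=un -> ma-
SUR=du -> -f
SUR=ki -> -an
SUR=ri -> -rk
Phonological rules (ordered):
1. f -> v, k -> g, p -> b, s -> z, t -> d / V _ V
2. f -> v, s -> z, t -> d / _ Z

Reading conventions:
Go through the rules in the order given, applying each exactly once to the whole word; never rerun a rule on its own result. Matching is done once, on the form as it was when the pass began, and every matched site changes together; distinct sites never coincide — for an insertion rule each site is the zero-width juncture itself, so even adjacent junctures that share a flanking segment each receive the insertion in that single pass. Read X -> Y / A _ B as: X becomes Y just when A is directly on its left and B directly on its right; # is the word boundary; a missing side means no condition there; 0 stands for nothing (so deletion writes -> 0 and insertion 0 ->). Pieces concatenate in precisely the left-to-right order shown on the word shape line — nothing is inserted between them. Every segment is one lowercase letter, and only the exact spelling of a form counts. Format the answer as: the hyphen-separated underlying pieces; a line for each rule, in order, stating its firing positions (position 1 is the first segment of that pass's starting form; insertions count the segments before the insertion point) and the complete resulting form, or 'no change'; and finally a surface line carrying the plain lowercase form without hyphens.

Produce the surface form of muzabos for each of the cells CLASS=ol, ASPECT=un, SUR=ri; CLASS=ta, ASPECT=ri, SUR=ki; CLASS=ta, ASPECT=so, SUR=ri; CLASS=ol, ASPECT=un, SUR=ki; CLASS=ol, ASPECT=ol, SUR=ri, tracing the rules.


cell CLASS=ol, ASPECT=un, SUR=ri:
underlying: ma-muzabos-ig-rk
1. f -> v, k -> g, p -> b, s -> z, t -> d / V _ V: fires at position(s) 9: mamuzabozigrk
2. f -> v, s -> z, t -> d / _ Z: no change
surface: mamuzabozigrk

cell CLASS=ta, ASPECT=ri, SUR=ki:
underlying: kov-muzabos-zul-an
1. f -> v, k -> g, p -> b, s -> z, t -> d / V _ V: no change
2. f -> v, s -> z, t -> d / _ Z: fires at position(s) 10: kovmuzabozzulan
surface: kovmuzabozzulan

cell CLASS=ta, ASPECT=so, SUR=ri:
underlying: l-muzabos-zul-rk
1. f -> v, k -> g, p -> b, s -> z, t -> d / V _ V: no change
2. f -> v, s -> z, t -> d / _ Z: fires at position(s) 8: lmuzabozzulrk
surface: lmuzabozzulrk

cell CLASS=ol, ASPECT=un, SUR=ki:
underlying: ma-muzabos-ig-an
1. f -> v, k -> g, p -> b, s -> z, t -> d / V _ V: fires at position(s) 9: mamuzabozigan
2. f -> v, s -> z, t -> d / _ Z: no change
surface: mamuzabozigan

cell CLASS=ol, ASPECT=ol, SUR=ri:
underlying: o-muzabos-ig-rk
1. f -> v, k -> g, p -> b, s -> z, t -> d / V _ V: fires at position(s) 8: omuzabozigrk
2. f -> v, s -> z, t -> d / _ Z: no change
surface: omuzabozigrk


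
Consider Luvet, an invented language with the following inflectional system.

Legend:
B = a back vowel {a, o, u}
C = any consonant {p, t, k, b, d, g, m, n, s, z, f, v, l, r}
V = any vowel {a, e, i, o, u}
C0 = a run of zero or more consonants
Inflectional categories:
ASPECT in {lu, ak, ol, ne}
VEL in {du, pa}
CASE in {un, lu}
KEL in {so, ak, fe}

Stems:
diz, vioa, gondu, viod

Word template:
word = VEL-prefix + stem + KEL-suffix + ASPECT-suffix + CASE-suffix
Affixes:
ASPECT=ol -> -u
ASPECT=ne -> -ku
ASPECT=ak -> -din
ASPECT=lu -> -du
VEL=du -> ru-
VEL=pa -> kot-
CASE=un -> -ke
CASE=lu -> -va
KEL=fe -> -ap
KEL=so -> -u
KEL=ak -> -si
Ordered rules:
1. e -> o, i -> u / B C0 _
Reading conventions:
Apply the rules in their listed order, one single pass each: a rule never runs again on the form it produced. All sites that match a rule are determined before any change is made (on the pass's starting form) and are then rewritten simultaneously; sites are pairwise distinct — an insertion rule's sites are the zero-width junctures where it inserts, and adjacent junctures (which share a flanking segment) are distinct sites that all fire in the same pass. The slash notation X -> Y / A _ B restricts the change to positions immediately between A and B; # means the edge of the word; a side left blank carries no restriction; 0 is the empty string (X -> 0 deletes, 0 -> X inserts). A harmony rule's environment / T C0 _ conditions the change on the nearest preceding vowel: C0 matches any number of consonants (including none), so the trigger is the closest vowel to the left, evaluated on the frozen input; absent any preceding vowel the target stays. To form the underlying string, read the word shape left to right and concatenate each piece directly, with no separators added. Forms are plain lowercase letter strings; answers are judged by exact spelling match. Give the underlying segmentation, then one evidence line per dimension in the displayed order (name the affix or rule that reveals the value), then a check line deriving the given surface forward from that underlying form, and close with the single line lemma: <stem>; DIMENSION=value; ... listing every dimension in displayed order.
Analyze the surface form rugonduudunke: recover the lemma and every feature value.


underlying: ru-gondu-u-din-ke
ASPECT=ak - signalled by the affix -din
VEL=du - signalled by the affix ru-
CASE=un - signalled by the affix -ke
KEL=so - signalled by the affix -u
check: rugonduudinke -> rugonduudunke
lemma: gondu; ASPECT=ak; VEL=du; CASE=un; KEL=so


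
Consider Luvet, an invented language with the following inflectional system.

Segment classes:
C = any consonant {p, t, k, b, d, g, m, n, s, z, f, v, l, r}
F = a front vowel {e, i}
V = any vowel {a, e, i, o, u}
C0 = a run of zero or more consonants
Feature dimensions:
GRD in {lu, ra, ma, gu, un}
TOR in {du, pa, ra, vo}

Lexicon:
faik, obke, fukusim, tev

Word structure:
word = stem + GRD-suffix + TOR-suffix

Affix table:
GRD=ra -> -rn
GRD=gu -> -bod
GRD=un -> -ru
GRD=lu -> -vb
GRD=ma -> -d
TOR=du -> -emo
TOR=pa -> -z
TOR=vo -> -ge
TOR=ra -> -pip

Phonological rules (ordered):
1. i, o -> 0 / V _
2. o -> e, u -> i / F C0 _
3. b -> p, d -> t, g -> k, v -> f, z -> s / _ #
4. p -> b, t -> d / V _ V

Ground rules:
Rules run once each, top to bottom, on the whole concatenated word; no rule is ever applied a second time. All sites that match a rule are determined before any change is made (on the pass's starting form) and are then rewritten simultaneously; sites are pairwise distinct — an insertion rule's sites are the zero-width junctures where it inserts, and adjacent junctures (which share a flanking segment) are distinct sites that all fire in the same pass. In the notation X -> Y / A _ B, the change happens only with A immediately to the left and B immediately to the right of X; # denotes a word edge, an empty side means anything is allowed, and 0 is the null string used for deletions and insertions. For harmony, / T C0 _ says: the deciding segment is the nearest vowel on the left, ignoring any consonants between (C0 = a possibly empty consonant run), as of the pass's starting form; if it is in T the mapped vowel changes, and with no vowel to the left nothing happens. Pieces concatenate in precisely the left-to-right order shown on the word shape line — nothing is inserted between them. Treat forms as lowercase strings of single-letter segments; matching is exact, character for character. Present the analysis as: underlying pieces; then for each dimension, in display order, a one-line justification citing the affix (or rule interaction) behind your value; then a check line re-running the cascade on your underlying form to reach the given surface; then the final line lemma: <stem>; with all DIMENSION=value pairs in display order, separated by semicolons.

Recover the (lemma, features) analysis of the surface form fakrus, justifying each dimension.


underlying: faik-ru-z
GRD=un - signalled by the affix -ru
TOR=pa - signalled by the affix -z
check: faikruz -> fakruz -> fakruz -> fakrus -> fakrus
lemma: faik; GRD=un; TOR=pa


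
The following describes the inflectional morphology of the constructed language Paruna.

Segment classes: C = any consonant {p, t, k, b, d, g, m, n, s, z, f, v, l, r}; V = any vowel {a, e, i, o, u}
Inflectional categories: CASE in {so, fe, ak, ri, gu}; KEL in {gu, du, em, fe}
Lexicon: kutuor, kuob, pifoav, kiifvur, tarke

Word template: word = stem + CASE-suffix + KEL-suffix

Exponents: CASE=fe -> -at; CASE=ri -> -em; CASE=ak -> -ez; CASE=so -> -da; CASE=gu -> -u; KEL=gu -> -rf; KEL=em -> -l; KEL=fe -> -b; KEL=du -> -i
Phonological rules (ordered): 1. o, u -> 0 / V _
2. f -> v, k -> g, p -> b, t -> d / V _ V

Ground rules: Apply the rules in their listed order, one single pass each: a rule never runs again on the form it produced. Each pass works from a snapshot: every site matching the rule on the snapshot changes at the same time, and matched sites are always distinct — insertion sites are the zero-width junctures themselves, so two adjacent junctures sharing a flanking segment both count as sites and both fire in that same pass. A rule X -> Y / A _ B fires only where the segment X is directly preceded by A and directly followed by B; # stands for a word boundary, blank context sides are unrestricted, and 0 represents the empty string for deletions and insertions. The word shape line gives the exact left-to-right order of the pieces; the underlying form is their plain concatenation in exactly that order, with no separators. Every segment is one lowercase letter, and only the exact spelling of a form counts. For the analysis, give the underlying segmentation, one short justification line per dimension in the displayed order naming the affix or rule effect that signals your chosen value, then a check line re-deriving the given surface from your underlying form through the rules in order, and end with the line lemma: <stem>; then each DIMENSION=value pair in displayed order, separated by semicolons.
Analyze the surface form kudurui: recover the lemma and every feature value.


underlying: kutuor-u-i
CASE=gu - signalled by the affix -u
KEL=du - signalled by the affix -i
check: kutuorui -> kuturui -> kudurui
lemma: kutuor; CASE=gu; KEL=du
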